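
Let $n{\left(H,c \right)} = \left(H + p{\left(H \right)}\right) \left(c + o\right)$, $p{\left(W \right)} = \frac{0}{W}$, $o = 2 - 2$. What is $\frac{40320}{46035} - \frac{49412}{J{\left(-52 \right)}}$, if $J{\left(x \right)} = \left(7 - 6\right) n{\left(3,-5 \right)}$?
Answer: $\frac{16853972}{5115} \approx 3295.0$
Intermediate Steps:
$o = 0$ ($o = 2 - 2 = 0$)
$p{\left(W \right)} = 0$
$n{\left(H,c \right)} = H c$ ($n{\left(H,c \right)} = \left(H + 0\right) \left(c + 0\right) = H c$)
$J{\left(x \right)} = -15$ ($J{\left(x \right)} = \left(7 - 6\right) 3 \left(-5\right) = 1 \left(-15\right) = -15$)
$\frac{40320}{46035} - \frac{49412}{J{\left(-52 \right)}} = \frac{40320}{46035} - \frac{49412}{-15} = 40320 \cdot \frac{1}{46035} - - \frac{49412}{15} = \frac{896}{1023} + \frac{49412}{15} = \frac{16853972}{5115}$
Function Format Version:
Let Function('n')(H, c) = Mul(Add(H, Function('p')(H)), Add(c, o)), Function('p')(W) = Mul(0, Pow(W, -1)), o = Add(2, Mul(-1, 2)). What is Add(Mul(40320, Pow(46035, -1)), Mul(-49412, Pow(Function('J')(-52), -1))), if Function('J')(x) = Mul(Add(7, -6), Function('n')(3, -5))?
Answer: Rational(16853972, 5115) ≈ 3295.0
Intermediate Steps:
o = 0 (o = Add(2, -2) = 0)
Function('p')(W) = 0
Function('n')(H, c) = Mul(H, c) (Function('n')(H, c) = Mul(Add(H, 0), Add(c, 0)) = Mul(H, c))
Function('J')(x) = -15 (Function('J')(x) = Mul(Add(7, -6), Mul(3, -5)) = Mul(1, -15) = -15)
Add(Mul(40320, Pow(46035, -1)), Mul(-49412, Pow(Function('J')(-52), -1))) = Add(Mul(40320, Pow(46035, -1)), Mul(-49412, Pow(-15, -1))) = Add(Mul(40320, Rational(1, 46035)), Mul(-49412, Rational(-1, 15))) = Add(Rational(896, 1023), Rational(49412, 15)) = Rational(16853972, 5115)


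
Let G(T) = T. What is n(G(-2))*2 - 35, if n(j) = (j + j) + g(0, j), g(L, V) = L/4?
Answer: -43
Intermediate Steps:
g(L, V) = L/4 (g(L, V) = L*(1/4) = L/4)
n(j) = 2*j (n(j) = (j + j) + (1/4)*0 = 2*j + 0 = 2*j)
n(G(-2))*2 - 35 = (2*(-2))*2 - 35 = -4*2 - 35 = -8 - 35 = -43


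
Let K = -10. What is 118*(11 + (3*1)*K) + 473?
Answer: -1769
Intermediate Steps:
118*(11 + (3*1)*K) + 473 = 118*(11 + (3*1)*(-10)) + 473 = 118*(11 + 3*(-10)) + 473 = 118*(11 - 30) + 473 = 118*(-19) + 473 = -2242 + 473 = -1769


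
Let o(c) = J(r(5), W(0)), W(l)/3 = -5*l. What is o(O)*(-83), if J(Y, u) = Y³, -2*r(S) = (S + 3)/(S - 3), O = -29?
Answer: 664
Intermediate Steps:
r(S) = -(3 + S)/(2*(-3 + S)) (r(S) = -(S + 3)/(2*(S - 3)) = -(3 + S)/(2*(-3 + S)))
W(l) = -15*l (W(l) = 3*(-5*l) = -15*l)
o(c) = -8 (o(c) = ((-3 - 1*5)/(2*(-3 + 5)))³ = ((½)*(-3 - 5)/2)³ = ((½)*(½)*(-8))³ = (-2)³ = -8)
o(O)*(-83) = -8*(-83) = 664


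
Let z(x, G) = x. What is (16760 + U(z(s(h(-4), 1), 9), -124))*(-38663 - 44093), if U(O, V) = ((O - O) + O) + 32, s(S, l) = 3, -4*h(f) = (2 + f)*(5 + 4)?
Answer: -1389887020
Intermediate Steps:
h(f) = -9/2 - 9*f/4 (h(f) = -(2 + f)*(5 + 4)/4 = -(2 + f)*9/4 = -(18 + 9*f)/4 = -9/2 - 9*f/4)
U(O, V) = 32 + O (U(O, V) = (0 + O) + 32 = O + 32 = 32 + O)
(16760 + U(z(s(h(-4), 1), 9), -124))*(-38663 - 44093) = (16760 + (32 + 3))*(-38663 - 44093) = (16760 + 35)*(-82756) = 16795*(-82756) = -1389887020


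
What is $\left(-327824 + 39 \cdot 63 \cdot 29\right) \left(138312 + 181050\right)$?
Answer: $-81939027702$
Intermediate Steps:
$\left(-327824 + 39 \cdot 63 \cdot 29\right) \left(138312 + 181050\right) = \left(-327824 + 2457 \cdot 29\right) 319362 = \left(-327824 + 71253\right) 319362 = \left(-256571\right) 319362 = -81939027702$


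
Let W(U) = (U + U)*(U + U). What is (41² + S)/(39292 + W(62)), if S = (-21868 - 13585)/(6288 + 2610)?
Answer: 14922085/486435864 ≈ 0.030676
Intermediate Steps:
W(U) = 4*U² (W(U) = (2*U)*(2*U) = 4*U²)
S = -35453/8898 ≈ -3.9844
(41² + S)/(39292 + W(62)) = (41² - 35453/8898)/(39292 + 4*62²) = (1681 - 35453/8898)/(39292 + 4*3844) = 14922085/(8898*(39292 + 15376)) = (14922085/8898)/54668 = (14922085/8898)*(1/54668) = 14922085/486435864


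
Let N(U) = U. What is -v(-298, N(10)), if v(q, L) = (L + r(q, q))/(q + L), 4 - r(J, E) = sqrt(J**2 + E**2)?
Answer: 7/144 - 149*sqrt(2)/144 ≈ -1.4147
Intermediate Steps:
r(J, E) = 4 - sqrt(E**2 + J**2) (r(J, E) = 4 - sqrt(J**2 + E**2) = 4 - sqrt(E**2 + J**2))
v(q, L) = (4 + L - sqrt(2)*sqrt(q**2))/(L + q) (v(q, L) = (L + (4 - sqrt(q**2 + q**2)))/(q + L) = (L + (4 - sqrt(2*q**2)))/(L + q) = (L + (4 - sqrt(2)*sqrt(q**2)))/(L + q) = (4 + L - sqrt(2)*sqrt(q**2))/(L + q))
-v(-298, N(10)) = -(4 + 10 - sqrt(2)*sqrt((-298)**2))/(10 - 298) = -(4 + 10 - sqrt(2)*sqrt(88804))/(-288) = -(-1)*(4 + 10 - 1*sqrt(2)*298)/288 = -(-1)*(4 + 10 - 298*sqrt(2))/288 = -(-1)*(14 - 298*sqrt(2))/288 = -(-7/144 + 149*sqrt(2)/144) = 7/144 - 149*sqrt(2)/144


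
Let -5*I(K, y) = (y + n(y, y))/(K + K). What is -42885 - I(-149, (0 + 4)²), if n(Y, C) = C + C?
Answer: -31949349/745 ≈ -42885.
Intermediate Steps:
n(Y, C) = 2*C
I(K, y) = -3*y/(10*K) (I(K, y) = -(y + 2*y)/(5*(K + K)) = -3*y/(5*(2*K)) = -3*y*1/(2*K)/5 = -3*y/(10*K))
-42885 - I(-149, (0 + 4)²) = -42885 - (-3)*(0 + 4)²/(10*(-149)) = -42885 - (-3)*4²*(-1)/(10*149) = -42885 - (-3)*16*(-1)/(10*149) = -42885 - 1*24/745 = -42885 - 24/745 = -31949349/745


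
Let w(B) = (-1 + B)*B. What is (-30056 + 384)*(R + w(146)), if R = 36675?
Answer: -1716376840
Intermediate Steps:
w(B) = B*(-1 + B)
(-30056 + 384)*(R + w(146)) = (-30056 + 384)*(36675 + 146*(-1 + 146)) = -29672*(36675 + 146*145) = -29672*(36675 + 21170) = -29672*57845 = -1716376840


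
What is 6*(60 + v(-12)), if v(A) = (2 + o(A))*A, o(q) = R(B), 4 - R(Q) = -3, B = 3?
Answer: -288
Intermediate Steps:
R(Q) = 7 (R(Q) = 4 - 1*(-3) = 4 + 3 = 7)
o(q) = 7
v(A) = 9*A (v(A) = (2 + 7)*A = 9*A)
6*(60 + v(-12)) = 6*(60 + 9*(-12)) = 6*(60 - 108) = 6*(-48) = -288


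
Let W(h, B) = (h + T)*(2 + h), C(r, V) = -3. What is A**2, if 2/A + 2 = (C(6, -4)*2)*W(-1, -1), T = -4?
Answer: 1/196 ≈ 0.0051020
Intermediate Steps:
W(h, B) = (-4 + h)*(2 + h) (W(h, B) = (h - 4)*(2 + h) = (-4 + h)*(2 + h))
A = 1/14 (A = 2/(-2 + (-3*2)*(-8 + (-1)**2 - 2*(-1))) = 2/(-2 - 6*(-8 + 1 + 2)) = 2/(-2 - 6*(-5)) = 2/(-2 + 30) = 2/28 = 2*(1/28) = 1/14 ≈ 0.071429)
A**2 = (1/14)**2 = 1/196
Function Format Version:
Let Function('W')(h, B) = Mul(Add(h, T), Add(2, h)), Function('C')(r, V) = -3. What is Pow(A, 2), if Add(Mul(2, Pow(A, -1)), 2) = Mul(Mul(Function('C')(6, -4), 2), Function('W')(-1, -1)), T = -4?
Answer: Rational(1, 196) ≈ 0.0051020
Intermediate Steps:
Function('W')(h, B) = Mul(Add(-4, h), Add(2, h)) (Function('W')(h, B) = Mul(Add(h, -4), Add(2, h)) = Mul(Add(-4, h), Add(2, h)))
A = Rational(1, 14) (A = Mul(2, Pow(Add(-2, Mul(Mul(-3, 2), Add(-8, Pow(-1, 2), Mul(-2, -1)))), -1)) = Mul(2, Pow(Add(-2, Mul(-6, Add(-8, 1, 2))), -1)) = Mul(2, Pow(Add(-2, Mul(-6, -5)), -1)) = Mul(2, Pow(Add(-2, 30), -1)) = Mul(2, Pow(28, -1)) = Mul(2, Rational(1, 28)) = Rational(1, 14) ≈ 0.071429)
Pow(A, 2) = Pow(Rational(1, 14), 2) = Rational(1, 196)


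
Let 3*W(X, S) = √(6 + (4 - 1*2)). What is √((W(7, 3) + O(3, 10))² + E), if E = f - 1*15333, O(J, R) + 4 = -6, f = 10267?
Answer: √(-44686 - 120*√2)/3 ≈ 70.597*I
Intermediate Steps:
O(J, R) = -10 (O(J, R) = -4 - 6 = -10)
W(X, S) = 2*√2/3 (W(X, S) = √(6 + (4 - 1*2))/3 = √(6 + (4 - 2))/3 = √(6 + 2)/3 = √8/3 = (2*√2)/3 = 2*√2/3)
E = -5066 (E = 10267 - 1*15333 = 10267 - 15333 = -5066)
√((W(7, 3) + O(3, 10))² + E) = √((2*√2/3 - 10)² - 5066) = √((-10 + 2*√2/3)² - 5066) = √(-5066 + (-10 + 2*√2/3)²)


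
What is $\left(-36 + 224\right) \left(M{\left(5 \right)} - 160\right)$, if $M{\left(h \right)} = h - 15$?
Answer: $-31960$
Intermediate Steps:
$M{\left(h \right)} = -15 + h$ ($M{\left(h \right)} = h - 15 = -15 + h$)
$\left(-36 + 224\right) \left(M{\left(5 \right)} - 160\right) = \left(-36 + 224\right) \left(\left(-15 + 5\right) - 160\right) = 188 \left(-10 - 160\right) = 188 \left(-170\right) = -31960$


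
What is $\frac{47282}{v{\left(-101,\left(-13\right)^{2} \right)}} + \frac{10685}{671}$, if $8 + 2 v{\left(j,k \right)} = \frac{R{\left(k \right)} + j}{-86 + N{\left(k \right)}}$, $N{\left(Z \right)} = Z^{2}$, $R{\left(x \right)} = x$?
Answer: $- \frac{26534926860}{2247179} \approx -11808.0$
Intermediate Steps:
$v{\left(j,k \right)} = -4 + \frac{j + k}{2 \left(-86 + k^{2}\right)}$ ($v{\left(j,k \right)} = -4 + \frac{\left(k + j\right) \frac{1}{-86 + k^{2}}}{2} = -4 + \frac{\left(j + k\right) \frac{1}{-86 + k^{2}}}{2} = -4 + \frac{\frac{1}{-86 + k^{2}} \left(j + k\right)}{2} = -4 + \frac{j + k}{2 \left(-86 + k^{2}\right)}$)
$\frac{47282}{v{\left(-101,\left(-13\right)^{2} \right)}} + \frac{10685}{671} = \frac{47282}{\frac{1}{2} \frac{1}{-86 + \left(\left(-13\right)^{2}\right)^{2}} \left(688 - 101 + \left(-13\right)^{2} - 8 \left(\left(-13\right)^{2}\right)^{2}\right)} + \frac{10685}{671} = \frac{47282}{\frac{1}{2} \frac{1}{-86 + 169^{2}} \left(688 - 101 + 169 - 8 \cdot 169^{2}\right)} + 10685 \cdot \frac{1}{671} = \frac{47282}{\frac{1}{2} \frac{1}{-86 + 28561} \left(688 - 101 + 169 - 228488\right)} + \frac{10685}{671} = \frac{47282}{\frac{1}{2} \cdot \frac{1}{28475} \left(688 - 101 + 169 - 228488\right)} + \frac{10685}{671} = \frac{47282}{\frac{1}{2} \cdot \frac{1}{28475} \left(-227732\right)} + \frac{10685}{671} = \frac{47282}{- \frac{6698}{1675}} + \frac{10685}{671} = 47282 \left(- \frac{1675}{6698}\right) + \frac{10685}{671} = - \frac{39598675}{3349} + \frac{10685}{671} = - \frac{26534926860}{2247179}$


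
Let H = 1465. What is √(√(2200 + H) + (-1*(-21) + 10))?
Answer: √(31 + √3665) ≈ 9.5676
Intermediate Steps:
√(√(2200 + H) + (-1*(-21) + 10)) = √(√(2200 + 1465) + (-1*(-21) + 10)) = √(√3665 + (21 + 10)) = √(√3665 + 31) = √(31 + √3665)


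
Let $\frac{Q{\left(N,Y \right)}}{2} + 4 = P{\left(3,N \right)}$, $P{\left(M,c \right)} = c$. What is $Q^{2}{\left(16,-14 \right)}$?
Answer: $576$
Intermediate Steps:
$Q{\left(N,Y \right)} = -8 + 2 N$
$Q^{2}{\left(16,-14 \right)} = \left(-8 + 2 \cdot 16\right)^{2} = \left(-8 + 32\right)^{2} = 24^{2} = 576$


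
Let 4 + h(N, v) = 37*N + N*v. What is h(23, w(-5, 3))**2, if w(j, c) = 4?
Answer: 881721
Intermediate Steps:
h(N, v) = -4 + 37*N + N*v (h(N, v) = -4 + (37*N + N*v) = -4 + 37*N + N*v)
h(23, w(-5, 3))**2 = (-4 + 37*23 + 23*4)**2 = (-4 + 851 + 92)**2 = 939**2 = 881721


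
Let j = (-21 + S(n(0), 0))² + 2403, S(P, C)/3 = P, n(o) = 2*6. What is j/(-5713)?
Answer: -2628/5713 ≈ -0.46000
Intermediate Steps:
n(o) = 12
S(P, C) = 3*P
j = 2628 (j = (-21 + 3*12)² + 2403 = (-21 + 36)² + 2403 = 15² + 2403 = 225 + 2403 = 2628)
j/(-5713) = 2628/(-5713) = 2628*(-1/5713) = -2628/5713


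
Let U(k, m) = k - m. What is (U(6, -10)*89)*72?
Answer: 102528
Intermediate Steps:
(U(6, -10)*89)*72 = ((6 - 1*(-10))*89)*72 = ((6 + 10)*89)*72 = (16*89)*72 = 1424*72 = 102528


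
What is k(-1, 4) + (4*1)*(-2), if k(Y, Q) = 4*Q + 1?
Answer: 9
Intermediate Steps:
k(Y, Q) = 1 + 4*Q
k(-1, 4) + (4*1)*(-2) = (1 + 4*4) + (4*1)*(-2) = (1 + 16) + 4*(-2) = 17 - 8 = 9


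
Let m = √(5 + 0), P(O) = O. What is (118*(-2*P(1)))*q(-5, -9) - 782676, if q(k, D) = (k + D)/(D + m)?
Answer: -14878278/19 - 826*√5/19 ≈ -7.8316e+5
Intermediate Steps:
m = √5 ≈ 2.2361
q(k, D) = (D + k)/(D + √5) (q(k, D) = (k + D)/(D + √5) = (D + k)/(D + √5))
(118*(-2*P(1)))*q(-5, -9) - 782676 = (118*(-2*1))*((-9 - 5)/(-9 + √5)) - 782676 = (118*(-2))*(-14/(-9 + √5)) - 782676 = -(-3304)/(-9 + √5) - 782676 = 3304/(-9 + √5) - 782676 = -782676 + 3304/(-9 + √5)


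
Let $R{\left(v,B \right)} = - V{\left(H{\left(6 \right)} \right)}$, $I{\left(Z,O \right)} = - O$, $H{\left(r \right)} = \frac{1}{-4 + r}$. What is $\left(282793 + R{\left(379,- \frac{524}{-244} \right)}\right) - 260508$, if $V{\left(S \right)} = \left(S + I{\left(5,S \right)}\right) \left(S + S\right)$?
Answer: $22285$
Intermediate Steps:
$V{\left(S \right)} = 0$ ($V{\left(S \right)} = \left(S - S\right) \left(S + S\right) = 0 \cdot 2 S = 0$)
$R{\left(v,B \right)} = 0$ ($R{\left(v,B \right)} = \left(-1\right) 0 = 0$)
$\left(282793 + R{\left(379,- \frac{524}{-244} \right)}\right) - 260508 = \left(282793 + 0\right) - 260508 = 282793 - 260508 = 22285$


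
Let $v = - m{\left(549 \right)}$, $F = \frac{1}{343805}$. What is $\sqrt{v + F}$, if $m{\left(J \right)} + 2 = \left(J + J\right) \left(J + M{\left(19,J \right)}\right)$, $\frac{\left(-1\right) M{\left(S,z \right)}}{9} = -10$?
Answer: $\frac{i \sqrt{82932801659556695}}{343805} \approx 837.63 i$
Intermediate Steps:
$F = \frac{1}{343805} \approx 2.9086 \cdot 10^{-6}$
$M{\left(S,z \right)} = 90$ ($M{\left(S,z \right)} = \left(-9\right) \left(-10\right) = 90$)
$m{\left(J \right)} = -2 + 2 J \left(90 + J\right)$ ($m{\left(J \right)} = -2 + \left(J + J\right) \left(J + 90\right) = -2 + 2 J \left(90 + J\right)$)
$v = -701620$ ($v = - (-2 + 2 \cdot 549^{2} + 180 \cdot 549) = - (-2 + 2 \cdot 301401 + 98820) = - (-2 + 602802 + 98820) = \left(-1\right) 701620 = -701620$)
$\sqrt{v + F} = \sqrt{-701620 + \frac{1}{343805}} = \sqrt{- \frac{241220464099}{343805}} = \frac{i \sqrt{82932801659556695}}{343805}$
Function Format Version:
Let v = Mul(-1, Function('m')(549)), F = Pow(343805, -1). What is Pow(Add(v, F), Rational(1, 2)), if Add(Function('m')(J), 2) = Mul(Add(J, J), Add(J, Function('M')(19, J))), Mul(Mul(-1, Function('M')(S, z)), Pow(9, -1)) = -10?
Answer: Mul(Rational(1, 343805), I, Pow(82932801659556695, Rational(1, 2))) ≈ Mul(837.63, I)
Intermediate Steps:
F = Rational(1, 343805) ≈ 2.9086e-6
Function('M')(S, z) = 90 (Function('M')(S, z) = Mul(-9, -10) = 90)
Function('m')(J) = Add(-2, Mul(2, J, Add(90, J))) (Function('m')(J) = Add(-2, Mul(Add(J, J), Add(J, 90))) = Add(-2, Mul(Mul(2, J), Add(90, J))) = Add(-2, Mul(2, J, Add(90, J))))
v = -701620 (v = Mul(-1, Add(-2, Mul(2, Pow(549, 2)), Mul(180, 549))) = Mul(-1, Add(-2, Mul(2, 301401), 98820)) = Mul(-1, Add(-2, 602802, 98820)) = Mul(-1, 701620) = -701620)
Pow(Add(v, F), Rational(1, 2)) = Pow(Add(-701620, Rational(1, 343805)), Rational(1, 2)) = Pow(Rational(-241220464099, 343805), Rational(1, 2)) = Mul(Rational(1, 343805), I, Pow(82932801659556695, Rational(1, 2)))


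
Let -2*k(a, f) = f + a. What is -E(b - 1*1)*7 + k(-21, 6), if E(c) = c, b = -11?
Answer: 183/2 ≈ 91.500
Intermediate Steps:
k(a, f) = -a/2 - f/2 (k(a, f) = -(f + a)/2 = -(a + f)/2 = -a/2 - f/2)
-E(b - 1*1)*7 + k(-21, 6) = -(-11 - 1*1)*7 + (-½*(-21) - ½*6) = -(-11 - 1)*7 + (21/2 - 3) = -1*(-12)*7 + 15/2 = 12*7 + 15/2 = 84 + 15/2 = 183/2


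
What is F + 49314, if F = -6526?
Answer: 42788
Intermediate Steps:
F + 49314 = -6526 + 49314 = 42788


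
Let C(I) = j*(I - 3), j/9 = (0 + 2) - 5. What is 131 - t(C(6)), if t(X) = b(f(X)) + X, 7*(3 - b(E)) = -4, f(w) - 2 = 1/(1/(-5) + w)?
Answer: 1459/7 ≈ 208.43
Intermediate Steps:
f(w) = 2 + 1/(-⅕ + w) (f(w) = 2 + 1/(1/(-5) + w) = 2 + 1/(-⅕ + w))
b(E) = 25/7 (b(E) = 3 - ⅐*(-4) = 3 + 4/7 = 25/7)
j = -27 (j = 9*((0 + 2) - 5) = 9*(2 - 5) = 9*(-3) = -27)
C(I) = 81 - 27*I (C(I) = -27*(I - 3) = -27*(-3 + I) = 81 - 27*I)
t(X) = 25/7 + X
131 - t(C(6)) = 131 - (25/7 + (81 - 27*6)) = 131 - (25/7 + (81 - 162)) = 131 - (25/7 - 81) = 131 - 1*(-542/7) = 131 + 542/7 = 1459/7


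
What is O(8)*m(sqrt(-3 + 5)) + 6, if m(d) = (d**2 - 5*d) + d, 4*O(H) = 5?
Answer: 17/2 - 5*sqrt(2) ≈ 1.4289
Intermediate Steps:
O(H) = 5/4 (O(H) = (1/4)*5 = 5/4)
m(d) = d**2 - 4*d
O(8)*m(sqrt(-3 + 5)) + 6 = 5*(sqrt(-3 + 5)*(-4 + sqrt(-3 + 5)))/4 + 6 = 5*(sqrt(2)*(-4 + sqrt(2)))/4 + 6 = 5*sqrt(2)*(-4 + sqrt(2))/4 + 6 = 6 + 5*sqrt(2)*(-4 + sqrt(2))/4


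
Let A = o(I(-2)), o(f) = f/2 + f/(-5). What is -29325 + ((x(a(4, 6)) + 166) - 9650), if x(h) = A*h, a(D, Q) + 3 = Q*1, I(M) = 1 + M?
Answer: -388099/10 ≈ -38810.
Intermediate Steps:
o(f) = 3*f/10 (o(f) = f*(½) + f*(-⅕) = f/2 - f/5 = 3*f/10)
a(D, Q) = -3 + Q (a(D, Q) = -3 + Q*1 = -3 + Q)
A = -3/10 (A = 3*(1 - 2)/10 = (3/10)*(-1) = -3/10 ≈ -0.30000)
x(h) = -3*h/10
-29325 + ((x(a(4, 6)) + 166) - 9650) = -29325 + ((-3*(-3 + 6)/10 + 166) - 9650) = -29325 + ((-3/10*3 + 166) - 9650) = -29325 + ((-9/10 + 166) - 9650) = -29325 + (1651/10 - 9650) = -29325 - 94849/10 = -388099/10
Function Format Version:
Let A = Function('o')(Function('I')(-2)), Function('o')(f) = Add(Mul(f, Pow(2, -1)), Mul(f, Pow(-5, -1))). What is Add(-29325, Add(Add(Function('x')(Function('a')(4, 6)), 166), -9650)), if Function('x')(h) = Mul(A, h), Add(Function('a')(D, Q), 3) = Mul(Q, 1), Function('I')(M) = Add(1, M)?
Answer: Rational(-388099, 10) ≈ -38810.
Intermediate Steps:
Function('o')(f) = Mul(Rational(3, 10), f) (Function('o')(f) = Add(Mul(f, Rational(1, 2)), Mul(f, Rational(-1, 5))) = Add(Mul(Rational(1, 2), f), Mul(Rational(-1, 5), f)) = Mul(Rational(3, 10), f))
Function('a')(D, Q) = Add(-3, Q) (Function('a')(D, Q) = Add(-3, Mul(Q, 1)) = Add(-3, Q))
A = Rational(-3, 10) (A = Mul(Rational(3, 10), Add(1, -2)) = Mul(Rational(3, 10), -1) = Rational(-3, 10) ≈ -0.30000)
Function('x')(h) = Mul(Rational(-3, 10), h)
Add(-29325, Add(Add(Function('x')(Function('a')(4, 6)), 166), -9650)) = Add(-29325, Add(Add(Mul(Rational(-3, 10), Add(-3, 6)), 166), -9650)) = Add(-29325, Add(Add(Mul(Rational(-3, 10), 3), 166), -9650)) = Add(-29325, Add(Add(Rational(-9, 10), 166), -9650)) = Add(-29325, Add(Rational(1651, 10), -9650)) = Add(-29325, Rational(-94849, 10)) = Rational(-388099, 10)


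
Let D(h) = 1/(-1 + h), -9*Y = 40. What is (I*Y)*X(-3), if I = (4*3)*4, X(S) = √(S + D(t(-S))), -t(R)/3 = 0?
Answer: -1280*I/3 ≈ -426.67*I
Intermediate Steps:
Y = -40/9 (Y = -⅑*40 = -40/9 ≈ -4.4444)
t(R) = 0 (t(R) = -3*0 = 0)
X(S) = √(-1 + S) (X(S) = √(S + 1/(-1 + 0)) = √(S + 1/(-1)) = √(S - 1) = √(-1 + S))
I = 48 (I = 12*4 = 48)
(I*Y)*X(-3) = (48*(-40/9))*√(-1 - 3) = -1280*I/3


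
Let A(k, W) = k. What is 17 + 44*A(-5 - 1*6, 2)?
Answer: -467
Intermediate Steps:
17 + 44*A(-5 - 1*6, 2) = 17 + 44*(-5 - 1*6) = 17 + 44*(-5 - 6) = 17 + 44*(-11) = 17 - 484 = -467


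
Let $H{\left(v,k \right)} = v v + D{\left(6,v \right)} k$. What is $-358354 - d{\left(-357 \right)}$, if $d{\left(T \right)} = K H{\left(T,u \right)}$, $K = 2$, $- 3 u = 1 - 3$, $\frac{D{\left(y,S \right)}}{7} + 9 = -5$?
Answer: $- \frac{1839364}{3} \approx -6.1312 \cdot 10^{5}$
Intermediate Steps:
$D{\left(y,S \right)} = -98$ ($D{\left(y,S \right)} = -63 + 7 \left(-5\right) = -63 - 35 = -98$)
$u = \frac{2}{3}$ ($u = - \frac{1 - 3}{3} = \left(- \frac{1}{3}\right) \left(-2\right) = \frac{2}{3} \approx 0.66667$)
$H{\left(v,k \right)} = v^{2} - 98 k$ ($H{\left(v,k \right)} = v v - 98 k = v^{2} - 98 k$)
$d{\left(T \right)} = - \frac{392}{3} + 2 T^{2}$ ($d{\left(T \right)} = 2 \left(T^{2} - \frac{196}{3}\right) = 2 \left(- \frac{196}{3} + T^{2}\right) = - \frac{392}{3} + 2 T^{2}$)
$-358354 - d{\left(-357 \right)} = -358354 - \left(- \frac{392}{3} + 2 \left(-357\right)^{2}\right) = -358354 - \left(- \frac{392}{3} + 2 \cdot 127449\right) = -358354 - \left(- \frac{392}{3} + 254898\right) = -358354 - \frac{764302}{3} = - \frac{1839364}{3}$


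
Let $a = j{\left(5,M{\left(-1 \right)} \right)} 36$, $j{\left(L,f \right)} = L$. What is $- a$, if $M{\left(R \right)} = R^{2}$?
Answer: $-180$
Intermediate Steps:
$a = 180$ ($a = 5 \cdot 36 = 180$)
$- a = \left(-1\right) 180 = -180$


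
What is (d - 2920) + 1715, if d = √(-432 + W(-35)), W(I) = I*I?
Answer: -1205 + √793 ≈ -1176.8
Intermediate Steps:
W(I) = I²
d = √793 (d = √(-432 + (-35)²) = √(-432 + 1225) = √793 ≈ 28.160)
(d - 2920) + 1715 = (√793 - 2920) + 1715 = (-2920 + √793) + 1715 = -1205 + √793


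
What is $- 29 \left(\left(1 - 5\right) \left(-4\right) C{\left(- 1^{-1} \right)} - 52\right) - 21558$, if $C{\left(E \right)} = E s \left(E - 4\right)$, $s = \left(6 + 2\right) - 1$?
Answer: $-36290$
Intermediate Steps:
$s = 7$ ($s = 8 - 1 = 7$)
$C{\left(E \right)} = 7 E \left(-4 + E\right)$ ($C{\left(E \right)} = E 7 \left(E - 4\right) = 7 E \left(E - 4\right) = 7 E \left(-4 + E\right)$)
$- 29 \left(\left(1 - 5\right) \left(-4\right) C{\left(- 1^{-1} \right)} - 52\right) - 21558 = - 29 \left(\left(1 - 5\right) \left(-4\right) 7 \left(- 1^{-1}\right) \left(-4 - 1^{-1}\right) - 52\right) - 21558 = - 29 \left(\left(-4\right) \left(-4\right) 7 \left(\left(-1\right) 1\right) \left(-4 - 1\right) - 52\right) - 21558 = - 29 \left(16 \cdot 7 \left(-1\right) \left(-4 - 1\right) - 52\right) - 21558 = - 29 \left(16 \cdot 7 \left(-1\right) \left(-5\right) - 52\right) - 21558 = - 29 \left(16 \cdot 35 - 52\right) - 21558 = - 29 \left(560 - 52\right) - 21558 = \left(-29\right) 508 - 21558 = -14732 - 21558 = -36290$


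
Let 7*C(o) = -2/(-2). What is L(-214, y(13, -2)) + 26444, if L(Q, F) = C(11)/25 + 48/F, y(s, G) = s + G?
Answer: 50913111/1925 ≈ 26448.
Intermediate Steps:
C(o) = ⅐ (C(o) = (-2/(-2))/7 = (-2*(-½))/7 = (⅐)*1 = ⅐)
y(s, G) = G + s
L(Q, F) = 1/175 + 48/F (L(Q, F) = (⅐)/25 + 48/F = (⅐)*(1/25) + 48/F = 1/175 + 48/F)
L(-214, y(13, -2)) + 26444 = (8400 + (-2 + 13))/(175*(-2 + 13)) + 26444 = (1/175)*(8400 + 11)/11 + 26444 = (1/175)*(1/11)*8411 + 26444 = 8411/1925 + 26444 = 50913111/1925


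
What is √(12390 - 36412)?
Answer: I*√24022 ≈ 154.99*I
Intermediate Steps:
√(12390 - 36412) = √(-24022) = I*√24022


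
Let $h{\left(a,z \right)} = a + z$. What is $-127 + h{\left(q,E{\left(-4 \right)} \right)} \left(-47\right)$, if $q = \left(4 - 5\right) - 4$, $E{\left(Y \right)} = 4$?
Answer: $-80$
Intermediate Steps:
$q = -5$ ($q = -1 - 4 = -5$)
$-127 + h{\left(q,E{\left(-4 \right)} \right)} \left(-47\right) = -127 + \left(-5 + 4\right) \left(-47\right) = -127 - -47 = -127 + 47 = -80$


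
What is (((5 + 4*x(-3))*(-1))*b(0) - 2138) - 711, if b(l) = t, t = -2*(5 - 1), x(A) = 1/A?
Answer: -8459/3 ≈ -2819.7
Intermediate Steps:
t = -8 (t = -2*4 = -8)
b(l) = -8
(((5 + 4*x(-3))*(-1))*b(0) - 2138) - 711 = (((5 + 4/(-3))*(-1))*(-8) - 2138) - 711 = (((5 + 4*(-1/3))*(-1))*(-8) - 2138) - 711 = (((5 - 4/3)*(-1))*(-8) - 2138) - 711 = (((11/3)*(-1))*(-8) - 2138) - 711 = (-11/3*(-8) - 2138) - 711 = (88/3 - 2138) - 711 = -6326/3 - 711 = -8459/3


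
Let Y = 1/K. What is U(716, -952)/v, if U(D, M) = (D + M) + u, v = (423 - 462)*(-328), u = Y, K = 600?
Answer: -141599/7675200 ≈ -0.018449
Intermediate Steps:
Y = 1/600 ≈ 0.0016667
u = 1/600 ≈ 0.0016667
v = 12792 (v = -39*(-328) = 12792)
U(D, M) = 1/600 + D + M (U(D, M) = (D + M) + 1/600 = 1/600 + D + M)
U(716, -952)/v = (1/600 + 716 - 952)/12792 = -141599/600*1/12792 = -141599/7675200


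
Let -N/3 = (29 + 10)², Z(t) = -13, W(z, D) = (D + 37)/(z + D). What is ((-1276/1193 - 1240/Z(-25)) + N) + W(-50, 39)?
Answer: -763531869/170599 ≈ -4475.6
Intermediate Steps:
W(z, D) = (37 + D)/(D + z)
N = -4563 (N = -3*(29 + 10)² = -3*39² = -3*1521 = -4563)
((-1276/1193 - 1240/Z(-25)) + N) + W(-50, 39) = ((-1276/1193 - 1240/(-13)) - 4563) + (37 + 39)/(39 - 50) = ((-1276*1/1193 - 1240*(-1/13)) - 4563) + 76/(-11) = ((-1276/1193 + 1240/13) - 4563) - 1/11*76 = (1462732/15509 - 4563) - 76/11 = -69304835/15509 - 76/11 = -763531869/170599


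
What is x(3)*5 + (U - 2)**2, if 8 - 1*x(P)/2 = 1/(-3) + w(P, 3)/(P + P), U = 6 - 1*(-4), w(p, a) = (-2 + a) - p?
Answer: 452/3 ≈ 150.67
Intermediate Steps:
w(p, a) = -2 + a - p
U = 10 (U = 6 + 4 = 10)
x(P) = 50/3 - (1 - P)/P (x(P) = 16 - 2*(1/(-3) + (-2 + 3 - P)/(P + P)) = 16 - 2*(1*(-1/3) + (1 - P)/((2*P))) = 16 - 2*(-1/3 + (1 - P)*(1/(2*P))) = 16 - 2*(-1/3 + (1 - P)/(2*P)) = 16 + (2/3 - (1 - P)/P) = 50/3 - (1 - P)/P)
x(3)*5 + (U - 2)**2 = (53/3 - 1/3)*5 + (10 - 2)**2 = (53/3 - 1*1/3)*5 + 8**2 = (53/3 - 1/3)*5 + 64 = (52/3)*5 + 64 = 260/3 + 64 = 452/3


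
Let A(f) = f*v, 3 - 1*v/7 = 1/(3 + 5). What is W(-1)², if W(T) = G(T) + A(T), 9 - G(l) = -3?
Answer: 4225/64 ≈ 66.016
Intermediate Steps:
G(l) = 12 (G(l) = 9 - 1*(-3) = 9 + 3 = 12)
v = 161/8 (v = 21 - 7/(3 + 5) = 21 - 7/8 = 161/8 ≈ 20.125)
A(f) = 161*f/8 (A(f) = f*(161/8) = 161*f/8)
W(T) = 12 + 161*T/8
W(-1)² = (12 + (161/8)*(-1))² = (12 - 161/8)² = (-65/8)² = 4225/64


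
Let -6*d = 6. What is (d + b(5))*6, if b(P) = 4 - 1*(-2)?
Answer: 30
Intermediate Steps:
b(P) = 6 (b(P) = 4 + 2 = 6)
d = -1 (d = -⅙*6 = -1)
(d + b(5))*6 = (-1 + 6)*6 = 5*6 = 30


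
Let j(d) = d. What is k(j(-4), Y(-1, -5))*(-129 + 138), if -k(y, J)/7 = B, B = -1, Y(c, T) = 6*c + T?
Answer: 63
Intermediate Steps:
Y(c, T) = T + 6*c
k(y, J) = 7 (k(y, J) = -7*(-1) = 7)
k(j(-4), Y(-1, -5))*(-129 + 138) = 7*(-129 + 138) = 7*9 = 63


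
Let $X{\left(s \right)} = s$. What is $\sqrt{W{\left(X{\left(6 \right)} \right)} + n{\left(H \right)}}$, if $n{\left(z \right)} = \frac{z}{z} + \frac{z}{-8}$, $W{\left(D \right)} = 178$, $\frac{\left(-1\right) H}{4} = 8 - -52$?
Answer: $\sqrt{209} \approx 14.457$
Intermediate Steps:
$H = -240$ ($H = - 4 \left(8 - -52\right) = - 4 \left(8 + 52\right) = \left(-4\right) 60 = -240$)
$n{\left(z \right)} = 1 - \frac{z}{8}$ ($n{\left(z \right)} = 1 + z \left(- \frac{1}{8}\right) = 1 - \frac{z}{8}$)
$\sqrt{W{\left(X{\left(6 \right)} \right)} + n{\left(H \right)}} = \sqrt{178 + \left(1 - -30\right)} = \sqrt{178 + \left(1 + 30\right)} = \sqrt{178 + 31} = \sqrt{209}$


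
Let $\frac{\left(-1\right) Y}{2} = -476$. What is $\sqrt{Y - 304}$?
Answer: $18 \sqrt{2} \approx 25.456$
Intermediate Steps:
$Y = 952$ ($Y = \left(-2\right) \left(-476\right) = 952$)
$\sqrt{Y - 304} = \sqrt{952 - 304} = \sqrt{648} = 18 \sqrt{2}$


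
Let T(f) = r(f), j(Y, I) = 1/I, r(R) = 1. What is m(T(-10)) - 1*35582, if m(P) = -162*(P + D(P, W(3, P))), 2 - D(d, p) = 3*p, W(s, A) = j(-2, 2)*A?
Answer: -35825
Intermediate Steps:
T(f) = 1
W(s, A) = A/2
D(d, p) = 2 - 3*p
m(P) = -324 + 81*P (m(P) = -162*(P + (2 - 3*P/2)) = -162*(2 - P/2) = -324 + 81*P)
m(T(-10)) - 1*35582 = (-324 + 81*1) - 1*35582 = (-324 + 81) - 35582 = -243 - 35582 = -35825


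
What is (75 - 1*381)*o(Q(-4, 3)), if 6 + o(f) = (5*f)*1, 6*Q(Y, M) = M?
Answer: 1071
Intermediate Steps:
Q(Y, M) = M/6
o(f) = -6 + 5*f (o(f) = -6 + (5*f)*1 = -6 + 5*f)
(75 - 1*381)*o(Q(-4, 3)) = (75 - 1*381)*(-6 + 5*((⅙)*3)) = (75 - 381)*(-6 + 5*(½)) = -306*(-6 + 5/2) = -306*(-7/2) = 1071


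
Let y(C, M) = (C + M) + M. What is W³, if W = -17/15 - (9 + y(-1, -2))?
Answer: -456533/3375 ≈ -135.27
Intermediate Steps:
y(C, M) = C + 2*M
W = -77/15 (W = -17/15 - (9 + (-1 + 2*(-2))) = -17*1/15 - (9 + (-1 - 4)) = -17/15 - (9 - 5) = -17/15 - 1*4 = -17/15 - 4 = -77/15 ≈ -5.1333)
W³ = (-77/15)³ = -456533/3375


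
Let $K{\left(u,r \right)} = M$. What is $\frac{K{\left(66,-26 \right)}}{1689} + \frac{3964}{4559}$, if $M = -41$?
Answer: $\frac{6508277}{7700151} \approx 0.84521$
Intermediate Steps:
$K{\left(u,r \right)} = -41$
$\frac{K{\left(66,-26 \right)}}{1689} + \frac{3964}{4559} = - \frac{41}{1689} + \frac{3964}{4559} = \frac{6508277}{7700151}$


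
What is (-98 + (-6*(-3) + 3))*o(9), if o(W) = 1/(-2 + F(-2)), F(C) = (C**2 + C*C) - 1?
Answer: -77/5 ≈ -15.400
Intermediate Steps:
F(C) = -1 + 2*C**2 (F(C) = (C**2 + C**2) - 1 = 2*C**2 - 1 = -1 + 2*C**2)
o(W) = 1/5 (o(W) = 1/(-2 + (-1 + 2*(-2)**2)) = 1/(-2 + (-1 + 2*4)) = 1/(-2 + (-1 + 8)) = 1/(-2 + 7) = 1/5)
(-98 + (-6*(-3) + 3))*o(9) = (-98 + (-6*(-3) + 3))*(1/5) = (-98 + (18 + 3))*(1/5) = (-98 + 21)*(1/5) = -77*1/5 = -77/5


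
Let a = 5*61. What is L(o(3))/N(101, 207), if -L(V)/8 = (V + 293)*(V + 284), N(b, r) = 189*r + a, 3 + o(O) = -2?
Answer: -160704/9857 ≈ -16.304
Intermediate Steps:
a = 305
o(O) = -5 (o(O) = -3 - 2 = -5)
N(b, r) = 305 + 189*r (N(b, r) = 189*r + 305 = 305 + 189*r)
L(V) = -8*(284 + V)*(293 + V) (L(V) = -8*(V + 293)*(V + 284) = -8*(293 + V)*(284 + V) = -8*(284 + V)*(293 + V))
L(o(3))/N(101, 207) = (-665696 - 4616*(-5) - 8*(-5)**2)/(305 + 189*207) = (-665696 + 23080 - 8*25)/(305 + 39123) = (-665696 + 23080 - 200)/39428 = -642816*1/39428 = -160704/9857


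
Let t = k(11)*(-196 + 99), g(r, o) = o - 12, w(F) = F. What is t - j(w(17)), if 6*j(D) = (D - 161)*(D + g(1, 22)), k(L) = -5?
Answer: 1133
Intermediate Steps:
g(r, o) = -12 + o
j(D) = (-161 + D)*(10 + D)/6 (j(D) = ((D - 161)*(D + (-12 + 22)))/6 = ((-161 + D)*(D + 10))/6 = ((-161 + D)*(10 + D))/6 = (-161 + D)*(10 + D)/6)
t = 485 (t = -5*(-196 + 99) = -5*(-97) = 485)
t - j(w(17)) = 485 - (-805/3 - 151/6*17 + (1/6)*17**2) = 485 - (-805/3 - 2567/6 + (1/6)*289) = 485 - (-805/3 - 2567/6 + 289/6) = 485 - 1*(-648) = 485 + 648 = 1133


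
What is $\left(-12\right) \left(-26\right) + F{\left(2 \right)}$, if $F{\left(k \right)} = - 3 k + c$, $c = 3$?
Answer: $309$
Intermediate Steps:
$F{\left(k \right)} = 3 - 3 k$ ($F{\left(k \right)} = - 3 k + 3 = 3 - 3 k$)
$\left(-12\right) \left(-26\right) + F{\left(2 \right)} = \left(-12\right) \left(-26\right) + \left(3 - 6\right) = 312 + \left(3 - 6\right) = 312 - 3 = 309$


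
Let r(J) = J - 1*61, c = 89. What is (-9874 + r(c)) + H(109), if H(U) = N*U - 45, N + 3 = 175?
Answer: 8857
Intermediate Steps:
r(J) = -61 + J (r(J) = J - 61 = -61 + J)
N = 172 (N = -3 + 175 = 172)
H(U) = -45 + 172*U (H(U) = 172*U - 45 = -45 + 172*U)
(-9874 + r(c)) + H(109) = (-9874 + (-61 + 89)) + (-45 + 172*109) = (-9874 + 28) + (-45 + 18748) = -9846 + 18703 = 8857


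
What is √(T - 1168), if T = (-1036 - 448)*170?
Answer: 2*I*√63362 ≈ 503.44*I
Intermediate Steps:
T = -252280 (T = -1484*170 = -252280)
√(T - 1168) = √(-252280 - 1168) = √(-253448) = 2*I*√63362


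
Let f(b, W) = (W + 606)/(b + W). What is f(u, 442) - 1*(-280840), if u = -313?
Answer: 36229408/129 ≈ 2.8085e+5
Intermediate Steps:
f(b, W) = (606 + W)/(W + b)
f(u, 442) - 1*(-280840) = (606 + 442)/(442 - 313) - 1*(-280840) = 1048/129 + 280840 = 36229408/129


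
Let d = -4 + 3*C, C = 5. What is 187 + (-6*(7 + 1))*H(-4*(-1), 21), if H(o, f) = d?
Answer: -341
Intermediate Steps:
d = 11 (d = -4 + 3*5 = -4 + 15 = 11)
H(o, f) = 11
187 + (-6*(7 + 1))*H(-4*(-1), 21) = 187 - 6*(7 + 1)*11 = 187 - 6*8*11 = 187 - 48*11 = 187 - 528 = -341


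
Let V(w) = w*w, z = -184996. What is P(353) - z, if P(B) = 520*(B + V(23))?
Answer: 643636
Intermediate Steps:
V(w) = w**2
P(B) = 275080 + 520*B (P(B) = 520*(B + 23**2) = 520*(B + 529) = 520*(529 + B) = 275080 + 520*B)
P(353) - z = (275080 + 520*353) - 1*(-184996) = (275080 + 183560) + 184996 = 458640 + 184996 = 643636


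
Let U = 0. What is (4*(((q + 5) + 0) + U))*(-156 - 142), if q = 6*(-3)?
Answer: 15496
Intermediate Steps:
q = -18
(4*(((q + 5) + 0) + U))*(-156 - 142) = (4*(((-18 + 5) + 0) + 0))*(-156 - 142) = (4*((-13 + 0) + 0))*(-298) = (4*(-13 + 0))*(-298) = (4*(-13))*(-298) = -52*(-298) = 15496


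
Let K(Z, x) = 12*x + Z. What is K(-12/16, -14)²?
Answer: 455625/16 ≈ 28477.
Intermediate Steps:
K(Z, x) = Z + 12*x
K(-12/16, -14)² = (-12/16 + 12*(-14))² = (-12*1/16 - 168)² = (-¾ - 168)² = (-675/4)² = 455625/16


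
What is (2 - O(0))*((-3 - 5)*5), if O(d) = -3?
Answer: -200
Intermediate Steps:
(2 - O(0))*((-3 - 5)*5) = (2 - 1*(-3))*((-3 - 5)*5) = (2 + 3)*(-8*5) = 5*(-40) = -200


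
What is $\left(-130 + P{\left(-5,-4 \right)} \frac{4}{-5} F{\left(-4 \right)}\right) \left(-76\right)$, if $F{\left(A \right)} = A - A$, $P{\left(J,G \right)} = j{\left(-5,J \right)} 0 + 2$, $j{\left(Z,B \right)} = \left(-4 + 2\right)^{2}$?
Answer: $9880$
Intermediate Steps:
$j{\left(Z,B \right)} = 4$ ($j{\left(Z,B \right)} = \left(-2\right)^{2} = 4$)
$P{\left(J,G \right)} = 2$ ($P{\left(J,G \right)} = 4 \cdot 0 + 2 = 0 + 2 = 2$)
$F{\left(A \right)} = 0$
$\left(-130 + P{\left(-5,-4 \right)} \frac{4}{-5} F{\left(-4 \right)}\right) \left(-76\right) = \left(-130 + 2 \frac{4}{-5} \cdot 0\right) \left(-76\right) = \left(-130 + 2 \cdot 4 \left(- \frac{1}{5}\right) 0\right) \left(-76\right) = \left(-130 + 2 \left(- \frac{4}{5}\right) 0\right) \left(-76\right) = \left(-130 - 0\right) \left(-76\right) = \left(-130 + 0\right) \left(-76\right) = \left(-130\right) \left(-76\right) = 9880$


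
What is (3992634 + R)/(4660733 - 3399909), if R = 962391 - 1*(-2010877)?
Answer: 3482951/630412 ≈ 5.5249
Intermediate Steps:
R = 2973268 (R = 962391 + 2010877 = 2973268)
(3992634 + R)/(4660733 - 3399909) = (3992634 + 2973268)/(4660733 - 3399909) = 6965902/1260824 = 6965902*(1/1260824) = 3482951/630412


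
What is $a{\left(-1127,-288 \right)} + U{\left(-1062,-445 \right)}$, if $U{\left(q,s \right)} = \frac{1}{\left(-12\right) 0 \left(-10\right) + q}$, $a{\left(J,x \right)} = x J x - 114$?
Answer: $- \frac{99273638125}{1062} \approx -9.3478 \cdot 10^{7}$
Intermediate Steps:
$a{\left(J,x \right)} = -114 + J x^{2}$ ($a{\left(J,x \right)} = J x x - 114 = J x^{2} - 114 = -114 + J x^{2}$)
$U{\left(q,s \right)} = \frac{1}{q}$ ($U{\left(q,s \right)} = \frac{1}{0 \left(-10\right) + q} = \frac{1}{0 + q} = \frac{1}{q}$)
$a{\left(-1127,-288 \right)} + U{\left(-1062,-445 \right)} = \left(-114 - 1127 \left(-288\right)^{2}\right) + \frac{1}{-1062} = \left(-114 - 93477888\right) - \frac{1}{1062} = -93478002 - \frac{1}{1062} = - \frac{99273638125}{1062}$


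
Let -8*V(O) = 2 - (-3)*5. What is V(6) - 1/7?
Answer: -127/56 ≈ -2.2679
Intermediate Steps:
V(O) = -17/8 (V(O) = -(2 - (-3)*5)/8 = -(2 - 1*(-15))/8 = -(2 + 15)/8 = -⅛*17 = -17/8)
V(6) - 1/7 = -17/8 - 1/7 = -17/8 - 1*⅐ = -17/8 - ⅐ = -127/56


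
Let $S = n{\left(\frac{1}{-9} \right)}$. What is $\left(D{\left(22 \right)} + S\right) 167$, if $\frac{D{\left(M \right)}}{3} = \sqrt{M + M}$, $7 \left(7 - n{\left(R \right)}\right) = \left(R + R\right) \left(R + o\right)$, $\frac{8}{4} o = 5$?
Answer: $\frac{670004}{567} + 1002 \sqrt{11} \approx 4504.9$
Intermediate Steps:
$o = \frac{5}{2}$ ($o = \frac{1}{2} \cdot 5 = \frac{5}{2} \approx 2.5$)
$n{\left(R \right)} = 7 - \frac{2 R \left(\frac{5}{2} + R\right)}{7}$ ($n{\left(R \right)} = 7 - \frac{\left(R + R\right) \left(R + \frac{5}{2}\right)}{7} = 7 - \frac{2 R \left(\frac{5}{2} + R\right)}{7}$)
$S = \frac{4012}{567}$ ($S = 7 - \frac{5}{7 \left(-9\right)} - \frac{2 \left(\frac{1}{-9}\right)^{2}}{7} = 7 - - \frac{5}{63} - \frac{2 \left(- \frac{1}{9}\right)^{2}}{7} = 7 + \frac{5}{63} - \frac{2}{567} = \frac{4012}{567} \approx 7.0758$)
$D{\left(M \right)} = 3 \sqrt{2} \sqrt{M}$ ($D{\left(M \right)} = 3 \sqrt{M + M} = 3 \sqrt{2 M} = 3 \sqrt{2} \sqrt{M}$)
$\left(D{\left(22 \right)} + S\right) 167 = \left(3 \sqrt{2} \sqrt{22} + \frac{4012}{567}\right) 167 = \left(6 \sqrt{11} + \frac{4012}{567}\right) 167 = \left(\frac{4012}{567} + 6 \sqrt{11}\right) 167 = \frac{670004}{567} + 1002 \sqrt{11}$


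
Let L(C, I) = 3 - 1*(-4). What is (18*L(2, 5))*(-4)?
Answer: -504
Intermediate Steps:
L(C, I) = 7 (L(C, I) = 3 + 4 = 7)
(18*L(2, 5))*(-4) = (18*7)*(-4) = 126*(-4) = -504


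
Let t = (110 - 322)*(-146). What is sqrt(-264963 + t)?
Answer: I*sqrt(234011) ≈ 483.75*I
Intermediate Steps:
t = 30952 (t = -212*(-146) = 30952)
sqrt(-264963 + t) = sqrt(-264963 + 30952) = sqrt(-234011) = I*sqrt(234011)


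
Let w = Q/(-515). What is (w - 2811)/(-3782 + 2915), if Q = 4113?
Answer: 483926/148835 ≈ 3.2514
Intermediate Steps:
w = -4113/515 (w = 4113/(-515) = 4113*(-1/515) = -4113/515 ≈ -7.9864)
(w - 2811)/(-3782 + 2915) = (-4113/515 - 2811)/(-3782 + 2915) = -1451778/515/(-867) = -1451778/515*(-1/867) = 483926/148835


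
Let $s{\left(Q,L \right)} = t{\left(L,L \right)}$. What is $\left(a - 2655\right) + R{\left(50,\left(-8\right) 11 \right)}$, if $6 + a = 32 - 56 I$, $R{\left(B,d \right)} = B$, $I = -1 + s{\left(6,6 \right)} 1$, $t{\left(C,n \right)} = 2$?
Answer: $-2635$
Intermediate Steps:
$s{\left(Q,L \right)} = 2$
$I = 1$ ($I = -1 + 2 \cdot 1 = -1 + 2 = 1$)
$a = -30$ ($a = -6 + \left(32 - 56\right) = -6 - 24 = -30$)
$\left(a - 2655\right) + R{\left(50,\left(-8\right) 11 \right)} = \left(-30 - 2655\right) + 50 = -2685 + 50 = -2635$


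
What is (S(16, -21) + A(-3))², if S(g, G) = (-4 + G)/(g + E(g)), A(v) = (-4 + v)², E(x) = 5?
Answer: 1008016/441 ≈ 2285.8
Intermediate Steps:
S(g, G) = (-4 + G)/(5 + g) (S(g, G) = (-4 + G)/(g + 5) = (-4 + G)/(5 + g))
(S(16, -21) + A(-3))² = ((-4 - 21)/(5 + 16) + (-4 - 3)²)² = (-25/21 + (-7)²)² = ((1/21)*(-25) + 49)² = (-25/21 + 49)² = (1004/21)² = 1008016/441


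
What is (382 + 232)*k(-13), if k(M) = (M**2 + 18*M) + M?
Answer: -47892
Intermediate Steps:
k(M) = M**2 + 19*M
(382 + 232)*k(-13) = (382 + 232)*(-13*(19 - 13)) = 614*(-13*6) = 614*(-78) = -47892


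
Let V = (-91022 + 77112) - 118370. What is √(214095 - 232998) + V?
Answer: -132280 + I*√18903 ≈ -1.3228e+5 + 137.49*I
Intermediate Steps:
V = -132280 (V = -13910 - 118370 = -132280)
√(214095 - 232998) + V = √(214095 - 232998) - 132280 = √(-18903) - 132280 = I*√18903 - 132280 = -132280 + I*√18903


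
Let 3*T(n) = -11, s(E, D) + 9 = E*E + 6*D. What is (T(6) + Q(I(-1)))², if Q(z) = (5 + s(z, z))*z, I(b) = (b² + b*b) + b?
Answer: 4/9 ≈ 0.44444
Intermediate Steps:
s(E, D) = -9 + E² + 6*D (s(E, D) = -9 + (E*E + 6*D) = -9 + (E² + 6*D) = -9 + E² + 6*D)
T(n) = -11/3 (T(n) = (⅓)*(-11) = -11/3)
I(b) = b + 2*b² (I(b) = (b² + b²) + b = 2*b² + b = b + 2*b²)
Q(z) = z*(-4 + z² + 6*z) (Q(z) = (5 + (-9 + z² + 6*z))*z = (-4 + z² + 6*z)*z = z*(-4 + z² + 6*z))
(T(6) + Q(I(-1)))² = (-11/3 + (-(1 + 2*(-1)))*(-4 + (-(1 + 2*(-1)))² + 6*(-(1 + 2*(-1)))))² = (-11/3 + (-(1 - 2))*(-4 + (-(1 - 2))² + 6*(-(1 - 2))))² = (-11/3 + (-1*(-1))*(-4 + (-1*(-1))² + 6*(-1*(-1))))² = (-11/3 + 1*(-4 + 1² + 6*1))² = (-11/3 + 1*(-4 + 1 + 6))² = (-11/3 + 1*3)² = (-11/3 + 3)² = (-⅔)² = 4/9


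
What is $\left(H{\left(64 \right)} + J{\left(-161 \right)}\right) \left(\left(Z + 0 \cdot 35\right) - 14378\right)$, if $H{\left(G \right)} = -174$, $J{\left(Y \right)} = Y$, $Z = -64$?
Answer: $4838070$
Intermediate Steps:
$\left(H{\left(64 \right)} + J{\left(-161 \right)}\right) \left(\left(Z + 0 \cdot 35\right) - 14378\right) = \left(-174 - 161\right) \left(\left(-64 + 0 \cdot 35\right) - 14378\right) = - 335 \left(\left(-64 + 0\right) - 14378\right) = - 335 \left(-64 - 14378\right) = \left(-335\right) \left(-14442\right) = 4838070$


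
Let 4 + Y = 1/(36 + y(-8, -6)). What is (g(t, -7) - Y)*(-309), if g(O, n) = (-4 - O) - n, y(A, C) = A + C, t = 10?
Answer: 20703/22 ≈ 941.04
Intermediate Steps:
Y = -87/22 (Y = -4 + 1/(36 + (-8 - 6)) = -4 + 1/(36 - 14) = -4 + 1/22 = -87/22 ≈ -3.9545)
g(O, n) = -4 - O - n
(g(t, -7) - Y)*(-309) = ((-4 - 1*10 - 1*(-7)) - 1*(-87/22))*(-309) = ((-4 - 10 + 7) + 87/22)*(-309) = (-7 + 87/22)*(-309) = -67/22*(-309) = 20703/22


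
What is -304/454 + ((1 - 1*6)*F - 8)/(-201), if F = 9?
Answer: -18521/45627 ≈ -0.40592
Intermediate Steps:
-304/454 + ((1 - 1*6)*F - 8)/(-201) = -304/454 + ((1 - 1*6)*9 - 8)/(-201) = -304*1/454 + ((1 - 6)*9 - 8)*(-1/201) = -152/227 + (-5*9 - 8)*(-1/201) = -152/227 + (-45 - 8)*(-1/201) = -152/227 - 53*(-1/201) = -152/227 + 53/201 = -18521/45627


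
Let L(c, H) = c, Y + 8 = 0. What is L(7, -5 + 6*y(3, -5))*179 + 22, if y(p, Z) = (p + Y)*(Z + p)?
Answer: 1275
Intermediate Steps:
Y = -8 (Y = -8 + 0 = -8)
y(p, Z) = (-8 + p)*(Z + p) (y(p, Z) = (p - 8)*(Z + p) = (-8 + p)*(Z + p))
L(7, -5 + 6*y(3, -5))*179 + 22 = 7*179 + 22 = 1253 + 22 = 1275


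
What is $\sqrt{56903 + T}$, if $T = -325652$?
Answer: $3 i \sqrt{29861} \approx 518.41 i$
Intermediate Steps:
$\sqrt{56903 + T} = \sqrt{56903 - 325652} = \sqrt{-268749} = 3 i \sqrt{29861}$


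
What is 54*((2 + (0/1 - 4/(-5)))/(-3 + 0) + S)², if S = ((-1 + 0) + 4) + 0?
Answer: 5766/25 ≈ 230.64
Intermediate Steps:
S = 3 (S = (-1 + 4) + 0 = 3 + 0 = 3)
54*((2 + (0/1 - 4/(-5)))/(-3 + 0) + S)² = 54*((2 + (0/1 - 4/(-5)))/(-3 + 0) + 3)² = 54*((2 + (0*1 - 4*(-⅕)))/(-3) + 3)² = 54*((2 + (0 + ⅘))*(-⅓) + 3)² = 54*((2 + ⅘)*(-⅓) + 3)² = 54*((14/5)*(-⅓) + 3)² = 54*(-14/15 + 3)² = 54*(31/15)² = 54*(961/225) = 5766/25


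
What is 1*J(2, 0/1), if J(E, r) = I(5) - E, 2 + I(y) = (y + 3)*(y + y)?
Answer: 76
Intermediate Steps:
I(y) = -2 + 2*y*(3 + y) (I(y) = -2 + (y + 3)*(y + y) = -2 + (3 + y)*(2*y) = -2 + 2*y*(3 + y))
J(E, r) = 78 - E (J(E, r) = (-2 + 2*5**2 + 6*5) - E = (-2 + 2*25 + 30) - E = (-2 + 50 + 30) - E = 78 - E)
1*J(2, 0/1) = 1*(78 - 1*2) = 1*(78 - 2) = 1*76 = 76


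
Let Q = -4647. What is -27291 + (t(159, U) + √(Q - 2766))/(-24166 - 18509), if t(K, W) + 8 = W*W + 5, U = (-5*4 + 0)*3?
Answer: -388215674/14225 - I*√7413/42675 ≈ -27291.0 - 0.0020175*I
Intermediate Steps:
U = -60 (U = (-20 + 0)*3 = -20*3 = -60)
t(K, W) = -3 + W² (t(K, W) = -8 + (W*W + 5) = -8 + (W² + 5) = -8 + (5 + W²) = -3 + W²)
-27291 + (t(159, U) + √(Q - 2766))/(-24166 - 18509) = -27291 + ((-3 + (-60)²) + √(-4647 - 2766))/(-24166 - 18509) = -27291 + ((-3 + 3600) + √(-7413))/(-42675) = -27291 + (3597 + I*√7413)*(-1/42675) = -27291 + (-1199/14225 - I*√7413/42675) = -388215674/14225 - I*√7413/42675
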